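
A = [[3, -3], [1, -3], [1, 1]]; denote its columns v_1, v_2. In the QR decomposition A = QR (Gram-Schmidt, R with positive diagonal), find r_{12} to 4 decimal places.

r_{12} = -3.3166

v_1 = (3, 1, 1); ‖v_1‖ = 3.3166, so q_1 = (0.9045, 0.3015, 0.3015).
r_{12} = q_1·v_2 = -3.3166.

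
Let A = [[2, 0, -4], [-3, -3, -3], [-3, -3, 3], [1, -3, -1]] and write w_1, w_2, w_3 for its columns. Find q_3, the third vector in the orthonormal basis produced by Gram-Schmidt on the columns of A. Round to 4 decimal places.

w_1 = (2, -3, -3, 1); ‖w_1‖ = 4.7958, so q_1 = (0.4170, -0.6255, -0.6255, 0.2085).
q_1·w_2 = 0.4170·0 + (-0.6255)·(-3) + (-0.6255)·(-3) + 0.2085·(-3) = 3.1277.
u_2 = w_2 − 3.1277·q_1 = (-1.3043, -1.0435, -1.0435, -3.6522).
‖u_2‖ = 4.1494, so q_2 = (-0.3143, -0.2515, -0.2515, -0.8802).
q_1·w_3 = 0.4170·(-4) + (-0.6255)·(-3) + (-0.6255)·3 + 0.2085·(-1) = -1.8766; q_2·w_3 = (-0.3143)·(-4) + (-0.2515)·(-3) + (-0.2515)·3 + (-0.8802)·(-1) = 2.1376.
u_3 = w_3 + 1.8766·q_1 − 2.1376·q_2 = (-2.5455, -3.6364, 2.3636, 1.2727).
‖u_3‖ = 5.1874, so q_3 = (-0.4907, -0.7010, 0.4556, 0.2453).

q_3 = (-0.4907, -0.7010, 0.4556, 0.2453)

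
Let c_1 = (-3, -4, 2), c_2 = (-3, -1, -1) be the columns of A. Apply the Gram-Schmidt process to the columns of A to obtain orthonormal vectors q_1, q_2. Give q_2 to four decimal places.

c_1 = (-3, -4, 2); ‖c_1‖ = 5.3852, so q_1 = (-0.5571, -0.7428, 0.3714).
q_1·c_2 = (-0.5571)·(-3) + (-0.7428)·(-1) + 0.3714·(-1) = 2.0426.
u_2 = c_2 − 2.0426·q_1 = (-1.8621, 0.5172, -1.7586).
‖u_2‖ = 2.6130, so q_2 = (-0.7126, 0.1980, -0.6730).

q_2 = (-0.7126, 0.1980, -0.6730)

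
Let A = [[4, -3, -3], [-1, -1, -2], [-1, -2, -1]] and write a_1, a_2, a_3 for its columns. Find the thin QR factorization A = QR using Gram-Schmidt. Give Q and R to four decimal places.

Q = [[0.9428, -0.3244, -0.0765], [-0.2357, -0.4867, -0.8412], [-0.2357, -0.8111, 0.5353]], R = [[4.2426, -2.1213, -2.1213], [0.0000, 3.0822, 2.7578], [0.0000, 0.0000, 1.3765]]

a_1 = (4, -1, -1); ‖a_1‖ = 4.2426, so q_1 = (0.9428, -0.2357, -0.2357).
q_1·a_2 = 0.9428·(-3) + (-0.2357)·(-1) + (-0.2357)·(-2) = -2.1213.
u_2 = a_2 + 2.1213·q_1 = (-1.0000, -1.5000, -2.5000).
‖u_2‖ = 3.0822, so q_2 = (-0.3244, -0.4867, -0.8111).
q_1·a_3 = 0.9428·(-3) + (-0.2357)·(-2) + (-0.2357)·(-1) = -2.1213; q_2·a_3 = (-0.3244)·(-3) + (-0.4867)·(-2) + (-0.8111)·(-1) = 2.7578.
u_3 = a_3 + 2.1213·q_1 − 2.7578·q_2 = (-0.1053, -1.1579, 0.7368).
‖u_3‖ = 1.3765, so q_3 = (-0.0765, -0.8412, 0.5353).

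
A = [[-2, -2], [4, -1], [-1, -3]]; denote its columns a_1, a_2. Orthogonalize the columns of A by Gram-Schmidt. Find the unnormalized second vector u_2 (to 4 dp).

a_1 = (-2, 4, -1); ‖a_1‖ = 4.5826, so e_1 = (-0.4364, 0.8729, -0.2182).
e_1·a_2 = (-0.4364)·(-2) + 0.8729·(-1) + (-0.2182)·(-3) = 0.6547.
u_2 = a_2 − 0.6547·e_1 = (-1.7143, -1.5714, -2.8571).

u_2 = (-1.7143, -1.5714, -2.8571)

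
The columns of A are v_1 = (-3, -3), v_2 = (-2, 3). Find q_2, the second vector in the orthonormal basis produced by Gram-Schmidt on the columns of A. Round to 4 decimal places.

q_2 = (-0.7071, 0.7071)

v_1 = (-3, -3); ‖v_1‖ = 4.2426, so q_1 = (-0.7071, -0.7071).
q_1·v_2 = (-0.7071)·(-2) + (-0.7071)·3 = -0.7071.
u_2 = v_2 + 0.7071·q_1 = (-2.5000, 2.5000).
‖u_2‖ = 3.5355, so q_2 = (-0.7071, 0.7071).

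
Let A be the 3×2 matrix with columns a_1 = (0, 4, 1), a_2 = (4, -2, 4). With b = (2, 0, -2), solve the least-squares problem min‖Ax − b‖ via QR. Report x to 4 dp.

a_1 = (0, 4, 1); ‖a_1‖ = 4.1231, so e_1 = (0.0000, 0.9701, 0.2425).
e_1·a_2 = 0.0000·4 + 0.9701·(-2) + 0.2425·4 = -0.9701.
u_2 = a_2 + 0.9701·e_1 = (4.0000, -1.0588, 4.2353).
‖u_2‖ = 5.9210, so e_2 = (0.6756, -0.1788, 0.7153).
Qᵀb = (-0.4851, -0.0795).
Back-substitute: x_2 = -0.0795/5.9210 = -0.0134.
x_1 = (-0.4851 + 0.9701·(-0.0134))/4.1231 = -0.1208.

x = (-0.1208, -0.0134)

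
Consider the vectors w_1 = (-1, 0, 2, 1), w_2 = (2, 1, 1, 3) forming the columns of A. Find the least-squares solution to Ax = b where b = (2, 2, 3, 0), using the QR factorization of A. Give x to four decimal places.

w_1 = (-1, 0, 2, 1); ‖w_1‖ = 2.4495, so e_1 = (-0.4082, 0.0000, 0.8165, 0.4082).
e_1·w_2 = (-0.4082)·2 + 0.0000·1 + 0.8165·1 + 0.4082·3 = 1.2247.
u_2 = w_2 − 1.2247·e_1 = (2.5000, 1.0000, 0.0000, 2.5000).
‖u_2‖ = 3.6742, so e_2 = (0.6804, 0.2722, 0.0000, 0.6804).
Qᵀb = (1.6330, 1.9052).
Back-substitute: x_2 = 1.9052/3.6742 = 0.5185.
x_1 = (1.6330 − 1.2247·0.5185)/2.4495 = 0.4074.

x = (0.4074, 0.5185)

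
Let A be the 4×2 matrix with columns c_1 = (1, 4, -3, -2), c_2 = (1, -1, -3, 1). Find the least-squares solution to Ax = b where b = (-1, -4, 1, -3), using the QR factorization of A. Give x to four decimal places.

x = (-0.4535, -0.0988)

c_1 = (1, 4, -3, -2); ‖c_1‖ = 5.4772, so e_1 = (0.1826, 0.7303, -0.5477, -0.3651).
e_1·c_2 = 0.1826·1 + 0.7303·(-1) + (-0.5477)·(-3) + (-0.3651)·1 = 0.7303.
u_2 = c_2 − 0.7303·e_1 = (0.8667, -1.5333, -2.6000, 1.2667).
‖u_2‖ = 3.3862, so e_2 = (0.2559, -0.4528, -0.7678, 0.3741).
Qᵀb = (-2.5560, -0.3347).
Back-substitute: x_2 = -0.3347/3.3862 = -0.0988.
x_1 = (-2.5560 − 0.7303·(-0.0988))/5.4772 = -0.4535.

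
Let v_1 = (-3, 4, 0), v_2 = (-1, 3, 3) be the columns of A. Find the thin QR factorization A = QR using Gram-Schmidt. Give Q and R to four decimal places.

v_1 = (-3, 4, 0); ‖v_1‖ = 5.0000, so e_1 = (-0.6000, 0.8000, 0.0000).
e_1·v_2 = (-0.6000)·(-1) + 0.8000·3 + 0.0000·3 = 3.0000.
u_2 = v_2 − 3.0000·e_1 = (0.8000, 0.6000, 3.0000).
‖u_2‖ = 3.1623, so e_2 = (0.2530, 0.1897, 0.9487).

Q = [[-0.6000, 0.2530], [0.8000, 0.1897], [0.0000, 0.9487]], R = [[5.0000, 3.0000], [0.0000, 3.1623]]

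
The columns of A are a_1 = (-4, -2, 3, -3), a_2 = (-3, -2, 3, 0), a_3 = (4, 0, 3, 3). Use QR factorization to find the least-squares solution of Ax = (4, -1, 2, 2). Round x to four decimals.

q_1 = a_1/‖a_1‖ = (-4, -2, 3, -3)/6.1644 = (-0.6489, -0.3244, 0.4867, -0.4867).
r_{12} = q_1·a_2 = 4.0555.
u_2 = a_2 − 4.0555·q_1 = (-0.3684, -0.6842, 1.0263, 1.9737).
‖u_2‖ = 2.3564, so q_2 = (-0.1563, -0.2904, 0.4355, 0.8376).
r_{13} = q_1·a_3 = -2.5955; r_{23} = q_2·a_3 = 3.1940.
u_3 = a_3 + 2.5955·q_1 − 3.1940·q_2 = (2.8152, 0.0853, 2.8720, -0.9384).
‖u_3‖ = 4.1306, so q_3 = (0.6815, 0.0207, 0.6953, -0.2272).
Qᵀb = (-2.2711, 2.2112, 3.6418).
Back-substitute: x_3 = 3.6418/4.1306 = 0.8817.
x_2 = (2.2112 − 3.1940·0.8817)/2.3564 = -0.2567.
x_1 = (-2.2711 − 4.0555·(-0.2567) + 2.5955·0.8817)/6.1644 = 0.1717.

x = (0.1717, -0.2567, 0.8817)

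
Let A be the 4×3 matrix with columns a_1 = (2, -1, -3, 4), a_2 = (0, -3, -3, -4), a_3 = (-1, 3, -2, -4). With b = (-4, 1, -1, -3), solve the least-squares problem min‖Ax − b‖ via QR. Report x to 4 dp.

a_1 = (2, -1, -3, 4); ‖a_1‖ = 5.4772, so e_1 = (0.3651, -0.1826, -0.5477, 0.7303).
e_1·a_2 = 0.3651·0 + (-0.1826)·(-3) + (-0.5477)·(-3) + 0.7303·(-4) = -0.7303.
u_2 = a_2 + 0.7303·e_1 = (0.2667, -3.1333, -3.4000, -3.4667).
‖u_2‖ = 5.7850, so e_2 = (0.0461, -0.5416, -0.5877, -0.5992).
e_1·a_3 = 0.3651·(-1) + (-0.1826)·3 + (-0.5477)·(-2) + 0.7303·(-4) = -2.7386; e_2·a_3 = 0.0461·(-1) + (-0.5416)·3 + (-0.5877)·(-2) + (-0.5992)·(-4) = 1.9015.
u_3 = a_3 + 2.7386·e_1 − 1.9015·e_2 = (-0.0876, 3.5299, -2.3825, -0.8606).
‖u_3‖ = 4.3456, so e_3 = (-0.0202, 0.8123, -0.5482, -0.1980).
Qᵀb = (-3.2863, 1.6595, 2.0353).
Back-substitute: x_3 = 2.0353/4.3456 = 0.4684.
x_2 = (1.6595 − 1.9015·0.4684)/5.7850 = 0.1329.
x_1 = (-3.2863 + 0.7303·0.1329 + 2.7386·0.4684)/5.4772 = -0.3481.

x = (-0.3481, 0.1329, 0.4684)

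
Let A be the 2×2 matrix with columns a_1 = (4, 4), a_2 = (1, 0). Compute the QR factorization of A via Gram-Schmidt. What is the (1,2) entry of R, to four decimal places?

a_1 = (4, 4); ‖a_1‖ = 5.6569, so e_1 = (0.7071, 0.7071).
r_{12} = e_1·a_2 = 0.7071.

r_{12} = 0.7071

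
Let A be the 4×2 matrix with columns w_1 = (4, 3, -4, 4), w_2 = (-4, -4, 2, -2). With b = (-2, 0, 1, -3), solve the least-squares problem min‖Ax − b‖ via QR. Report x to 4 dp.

x = (-0.7442, -0.4186)

q_1 = w_1/‖w_1‖ = (4, 3, -4, 4)/7.5498 = (0.5298, 0.3974, -0.5298, 0.5298).
r_{12} = q_1·w_2 = -5.8279.
u_2 = w_2 + 5.8279·q_1 = (-0.9123, -1.6842, -1.0877, 1.0877).
‖u_2‖ = 2.4566, so q_2 = (-0.3714, -0.6856, -0.4428, 0.4428).
Qᵀb = (-3.1789, -1.0284).
Back-substitute: x_2 = -1.0284/2.4566 = -0.4186.
x_1 = (-3.1789 + 5.8279·(-0.4186))/7.5498 = -0.7442.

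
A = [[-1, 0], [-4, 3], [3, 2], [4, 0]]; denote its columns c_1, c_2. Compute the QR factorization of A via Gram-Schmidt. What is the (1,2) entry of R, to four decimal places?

c_1 = (-1, -4, 3, 4); ‖c_1‖ = 6.4807, so q_1 = (-0.1543, -0.6172, 0.4629, 0.6172).
r_{12} = q_1·c_2 = -0.9258.

r_{12} = -0.9258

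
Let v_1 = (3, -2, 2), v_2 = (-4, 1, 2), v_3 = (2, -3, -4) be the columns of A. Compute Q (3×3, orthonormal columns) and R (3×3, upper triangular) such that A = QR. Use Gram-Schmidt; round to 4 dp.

Q = [[0.7276, -0.5749, -0.3743], [-0.4851, -0.0454, -0.8733], [0.4851, 0.8170, -0.3119]], R = [[4.1231, -2.4254, 0.9701], [0.0000, 3.8881, -4.2815], [0.0000, 0.0000, 3.1189]]

v_1 = (3, -2, 2); ‖v_1‖ = 4.1231, so e_1 = (0.7276, -0.4851, 0.4851).
e_1·v_2 = 0.7276·(-4) + (-0.4851)·1 + 0.4851·2 = -2.4254.
u_2 = v_2 + 2.4254·e_1 = (-2.2353, -0.1765, 3.1765).
‖u_2‖ = 3.8881, so e_2 = (-0.5749, -0.0454, 0.8170).
e_1·v_3 = 0.7276·2 + (-0.4851)·(-3) + 0.4851·(-4) = 0.9701; e_2·v_3 = (-0.5749)·2 + (-0.0454)·(-3) + 0.8170·(-4) = -4.2815.
u_3 = v_3 − 0.9701·e_1 + 4.2815·e_2 = (-1.1673, -2.7237, -0.9728).
‖u_3‖ = 3.1189, so e_3 = (-0.3743, -0.8733, -0.3119).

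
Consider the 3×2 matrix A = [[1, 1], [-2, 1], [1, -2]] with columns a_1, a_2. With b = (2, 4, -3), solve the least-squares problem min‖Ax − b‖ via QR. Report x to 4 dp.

x = (-0.6667, 1.6667)

a_1 = (1, -2, 1); ‖a_1‖ = 2.4495, so q_1 = (0.4082, -0.8165, 0.4082).
q_1·a_2 = 0.4082·1 + (-0.8165)·1 + 0.4082·(-2) = -1.2247.
u_2 = a_2 + 1.2247·q_1 = (1.5000, 0.0000, -1.5000).
‖u_2‖ = 2.1213, so q_2 = (0.7071, 0.0000, -0.7071).
Qᵀb = (-3.6742, 3.5355).
Back-substitute: x_2 = 3.5355/2.1213 = 1.6667.
x_1 = (-3.6742 + 1.2247·1.6667)/2.4495 = -0.6667.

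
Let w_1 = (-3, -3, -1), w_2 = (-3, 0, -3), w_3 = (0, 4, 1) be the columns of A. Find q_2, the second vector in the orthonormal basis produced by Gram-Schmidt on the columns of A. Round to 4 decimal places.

q_2 = (-0.3424, 0.5869, -0.7337)

q_1 = w_1/‖w_1‖ = (-3, -3, -1)/4.3589 = (-0.6882, -0.6882, -0.2294).
r_{12} = q_1·w_2 = 2.7530.
u_2 = w_2 − 2.7530·q_1 = (-1.1053, 1.8947, -2.3684).
‖u_2‖ = 3.2282, so q_2 = (-0.3424, 0.5869, -0.7337).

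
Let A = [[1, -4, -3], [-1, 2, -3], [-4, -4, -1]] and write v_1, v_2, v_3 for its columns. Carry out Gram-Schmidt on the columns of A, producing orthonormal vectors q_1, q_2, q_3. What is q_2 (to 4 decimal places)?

v_1 = (1, -1, -4); ‖v_1‖ = 4.2426, so q_1 = (0.2357, -0.2357, -0.9428).
q_1·v_2 = 0.2357·(-4) + (-0.2357)·2 + (-0.9428)·(-4) = 2.3570.
u_2 = v_2 − 2.3570·q_1 = (-4.5556, 2.5556, -1.7778).
‖u_2‖ = 5.5176, so q_2 = (-0.8256, 0.4632, -0.3222).

q_2 = (-0.8256, 0.4632, -0.3222)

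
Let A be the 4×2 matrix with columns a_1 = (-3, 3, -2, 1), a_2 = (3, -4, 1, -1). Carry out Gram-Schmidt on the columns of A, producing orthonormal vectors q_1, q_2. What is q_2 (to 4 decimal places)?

a_1 = (-3, 3, -2, 1); ‖a_1‖ = 4.7958, so q_1 = (-0.6255, 0.6255, -0.4170, 0.2085).
q_1·a_2 = (-0.6255)·3 + 0.6255·(-4) + (-0.4170)·1 + 0.2085·(-1) = -5.0043.
u_2 = a_2 + 5.0043·q_1 = (-0.1304, -0.8696, -1.0870, 0.0435).
‖u_2‖ = 1.3988, so q_2 = (-0.0933, -0.6217, -0.7771, 0.0311).

q_2 = (-0.0933, -0.6217, -0.7771, 0.0311)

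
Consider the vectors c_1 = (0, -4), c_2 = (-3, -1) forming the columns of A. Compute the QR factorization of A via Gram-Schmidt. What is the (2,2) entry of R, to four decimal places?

c_1 = (0, -4); ‖c_1‖ = 4.0000, so e_1 = (0.0000, -1.0000).
e_1·c_2 = 0.0000·(-3) + (-1.0000)·(-1) = 1.0000.
u_2 = c_2 − 1.0000·e_1 = (-3.0000, 0.0000).
r_{22} = ‖u_2‖ = 3.0000.

r_{22} = 3.0000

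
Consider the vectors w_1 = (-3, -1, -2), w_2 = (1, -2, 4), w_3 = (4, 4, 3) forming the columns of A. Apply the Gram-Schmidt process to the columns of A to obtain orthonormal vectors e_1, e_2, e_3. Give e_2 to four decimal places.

w_1 = (-3, -1, -2); ‖w_1‖ = 3.7417, so e_1 = (-0.8018, -0.2673, -0.5345).
e_1·w_2 = (-0.8018)·1 + (-0.2673)·(-2) + (-0.5345)·4 = -2.4054.
u_2 = w_2 + 2.4054·e_1 = (-0.9286, -2.6429, 2.7143).
‖u_2‖ = 3.9005, so e_2 = (-0.2381, -0.6776, 0.6959).

e_2 = (-0.2381, -0.6776, 0.6959)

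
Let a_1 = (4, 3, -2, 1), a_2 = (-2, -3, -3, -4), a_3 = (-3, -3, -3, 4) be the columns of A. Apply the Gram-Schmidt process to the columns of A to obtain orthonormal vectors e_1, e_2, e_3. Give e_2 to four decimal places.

a_1 = (4, 3, -2, 1); ‖a_1‖ = 5.4772, so e_1 = (0.7303, 0.5477, -0.3651, 0.1826).
e_1·a_2 = 0.7303·(-2) + 0.5477·(-3) + (-0.3651)·(-3) + 0.1826·(-4) = -2.7386.
u_2 = a_2 + 2.7386·e_1 = (0.0000, -1.5000, -4.0000, -3.5000).
‖u_2‖ = 5.5227, so e_2 = (0.0000, -0.2716, -0.7243, -0.6338).

e_2 = (0.0000, -0.2716, -0.7243, -0.6338)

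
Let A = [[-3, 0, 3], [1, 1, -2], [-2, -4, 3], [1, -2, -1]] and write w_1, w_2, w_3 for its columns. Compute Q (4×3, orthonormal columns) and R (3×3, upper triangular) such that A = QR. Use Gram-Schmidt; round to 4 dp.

w_1 = (-3, 1, -2, 1); ‖w_1‖ = 3.8730, so q_1 = (-0.7746, 0.2582, -0.5164, 0.2582).
q_1·w_2 = (-0.7746)·0 + 0.2582·1 + (-0.5164)·(-4) + 0.2582·(-2) = 1.8074.
u_2 = w_2 − 1.8074·q_1 = (1.4000, 0.5333, -3.0667, -2.4667).
‖u_2‖ = 4.2111, so q_2 = (0.3325, 0.1266, -0.7282, -0.5858).
q_1·w_3 = (-0.7746)·3 + 0.2582·(-2) + (-0.5164)·3 + 0.2582·(-1) = -4.6476; q_2·w_3 = 0.3325·3 + 0.1266·(-2) + (-0.7282)·3 + (-0.5858)·(-1) = -0.8549.
u_3 = w_3 + 4.6476·q_1 + 0.8549·q_2 = (-0.3158, -0.6917, -0.0226, -0.3008).
‖u_3‖ = 0.8180, so q_3 = (-0.3860, -0.8456, -0.0276, -0.3677).

Q = [[-0.7746, 0.3325, -0.3860], [0.2582, 0.1266, -0.8456], [-0.5164, -0.7282, -0.0276], [0.2582, -0.5858, -0.3677]], R = [[3.8730, 1.8074, -4.6476], [0.0000, 4.2111, -0.8549], [0.0000, 0.0000, 0.8180]]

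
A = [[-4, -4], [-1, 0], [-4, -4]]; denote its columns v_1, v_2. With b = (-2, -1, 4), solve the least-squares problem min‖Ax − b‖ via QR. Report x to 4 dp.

x = (1.0000, -1.2500)

v_1 = (-4, -1, -4); ‖v_1‖ = 5.7446, so q_1 = (-0.6963, -0.1741, -0.6963).
q_1·v_2 = (-0.6963)·(-4) + (-0.1741)·0 + (-0.6963)·(-4) = 5.5705.
u_2 = v_2 − 5.5705·q_1 = (-0.1212, 0.9697, -0.1212).
‖u_2‖ = 0.9847, so q_2 = (-0.1231, 0.9847, -0.1231).
Qᵀb = (-1.2185, -1.2309).
Back-substitute: x_2 = -1.2309/0.9847 = -1.2500.
x_1 = (-1.2185 − 5.5705·(-1.2500))/5.7446 = 1.0000.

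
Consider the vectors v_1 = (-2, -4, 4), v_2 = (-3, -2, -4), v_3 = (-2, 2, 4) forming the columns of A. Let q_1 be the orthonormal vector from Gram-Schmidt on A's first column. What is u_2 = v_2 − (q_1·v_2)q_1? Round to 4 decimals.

q_1 = v_1/‖v_1‖ = (-2, -4, 4)/6.0000 = (-0.3333, -0.6667, 0.6667).
r_{12} = q_1·v_2 = -0.3333.
u_2 = v_2 + 0.3333·q_1 = (-3.1111, -2.2222, -3.7778).

u_2 = (-3.1111, -2.2222, -3.7778)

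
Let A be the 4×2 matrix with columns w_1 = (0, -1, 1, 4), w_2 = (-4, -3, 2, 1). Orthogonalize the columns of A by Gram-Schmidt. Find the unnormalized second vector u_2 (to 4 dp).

u_2 = (-4.0000, -2.5000, 1.5000, -1.0000)

w_1 = (0, -1, 1, 4); ‖w_1‖ = 4.2426, so q_1 = (0.0000, -0.2357, 0.2357, 0.9428).
q_1·w_2 = 0.0000·(-4) + (-0.2357)·(-3) + 0.2357·2 + 0.9428·1 = 2.1213.
u_2 = w_2 − 2.1213·q_1 = (-4.0000, -2.5000, 1.5000, -1.0000).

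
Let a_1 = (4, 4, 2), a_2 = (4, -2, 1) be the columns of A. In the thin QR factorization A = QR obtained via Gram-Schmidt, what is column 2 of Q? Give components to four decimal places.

e_2 = (0.6768, -0.7288, 0.1041)

e_1 = a_1/‖a_1‖ = (4, 4, 2)/6.0000 = (0.6667, 0.6667, 0.3333).
r_{12} = e_1·a_2 = 1.6667.
u_2 = a_2 − 1.6667·e_1 = (2.8889, -3.1111, 0.4444).
‖u_2‖ = 4.2687, so e_2 = (0.6768, -0.7288, 0.1041).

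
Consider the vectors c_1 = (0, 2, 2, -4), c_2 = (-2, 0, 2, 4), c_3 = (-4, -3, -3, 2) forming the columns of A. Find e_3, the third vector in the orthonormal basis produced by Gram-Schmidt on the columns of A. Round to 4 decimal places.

e_1 = c_1/‖c_1‖ = (0, 2, 2, -4)/4.8990 = (0.0000, 0.4082, 0.4082, -0.8165).
r_{12} = e_1·c_2 = -2.4495.
u_2 = c_2 + 2.4495·e_1 = (-2.0000, 1.0000, 3.0000, 2.0000).
‖u_2‖ = 4.2426, so e_2 = (-0.4714, 0.2357, 0.7071, 0.4714).
r_{13} = e_1·c_3 = -4.0825; r_{23} = e_2·c_3 = 0.0000.
u_3 = c_3 + 4.0825·e_1 + 0.0000·e_2 = (-4.0000, -1.3333, -1.3333, -1.3333).
‖u_3‖ = 4.6188, so e_3 = (-0.8660, -0.2887, -0.2887, -0.2887).

e_3 = (-0.8660, -0.2887, -0.2887, -0.2887)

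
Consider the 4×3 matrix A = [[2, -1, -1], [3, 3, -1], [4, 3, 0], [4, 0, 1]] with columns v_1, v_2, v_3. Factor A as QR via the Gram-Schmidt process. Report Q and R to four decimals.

Q = [[0.2981, -0.5567, -0.7359], [0.4472, 0.5231, -0.4125], [0.5963, 0.3957, 0.1672], [0.5963, -0.5097, 0.5102]], R = [[6.7082, 2.8324, -0.1491], [0.0000, 3.3133, -0.4762], [0.0000, 0.0000, 1.6586]]

e_1 = v_1/‖v_1‖ = (2, 3, 4, 4)/6.7082 = (0.2981, 0.4472, 0.5963, 0.5963).
r_{12} = e_1·v_2 = 2.8324.
u_2 = v_2 − 2.8324·e_1 = (-1.8444, 1.7333, 1.3111, -1.6889).
‖u_2‖ = 3.3133, so e_2 = (-0.5567, 0.5231, 0.3957, -0.5097).
r_{13} = e_1·v_3 = -0.1491; r_{23} = e_2·v_3 = -0.4762.
u_3 = v_3 + 0.1491·e_1 + 0.4762·e_2 = (-1.2206, -0.6842, 0.2773, 0.8462).
‖u_3‖ = 1.6586, so e_3 = (-0.7359, -0.4125, 0.1672, 0.5102).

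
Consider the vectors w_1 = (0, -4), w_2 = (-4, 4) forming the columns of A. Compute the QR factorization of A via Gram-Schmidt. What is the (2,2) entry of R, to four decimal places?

r_{22} = 4.0000

w_1 = (0, -4); ‖w_1‖ = 4.0000, so e_1 = (0.0000, -1.0000).
e_1·w_2 = 0.0000·(-4) + (-1.0000)·4 = -4.0000.
u_2 = w_2 + 4.0000·e_1 = (-4.0000, 0.0000).
r_{22} = ‖u_2‖ = 4.0000.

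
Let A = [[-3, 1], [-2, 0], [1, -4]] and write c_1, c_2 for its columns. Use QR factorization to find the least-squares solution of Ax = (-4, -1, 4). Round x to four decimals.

c_1 = (-3, -2, 1); ‖c_1‖ = 3.7417, so q_1 = (-0.8018, -0.5345, 0.2673).
q_1·c_2 = (-0.8018)·1 + (-0.5345)·0 + 0.2673·(-4) = -1.8708.
u_2 = c_2 + 1.8708·q_1 = (-0.5000, -1.0000, -3.5000).
‖u_2‖ = 3.6742, so q_2 = (-0.1361, -0.2722, -0.9526).
Qᵀb = (4.8107, -2.9938).
Back-substitute: x_2 = -2.9938/3.6742 = -0.8148.
x_1 = (4.8107 + 1.8708·(-0.8148))/3.7417 = 0.8783.

x = (0.8783, -0.8148)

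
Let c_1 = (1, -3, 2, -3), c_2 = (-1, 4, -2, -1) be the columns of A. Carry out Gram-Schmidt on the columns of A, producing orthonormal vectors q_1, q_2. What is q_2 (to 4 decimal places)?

q_1 = c_1/‖c_1‖ = (1, -3, 2, -3)/4.7958 = (0.2085, -0.6255, 0.4170, -0.6255).
r_{12} = q_1·c_2 = -2.9192.
u_2 = c_2 + 2.9192·q_1 = (-0.3913, 2.1739, -0.7826, -2.8261).
‖u_2‖ = 3.6713, so q_2 = (-0.1066, 0.5921, -0.2132, -0.7698).

q_2 = (-0.1066, 0.5921, -0.2132, -0.7698)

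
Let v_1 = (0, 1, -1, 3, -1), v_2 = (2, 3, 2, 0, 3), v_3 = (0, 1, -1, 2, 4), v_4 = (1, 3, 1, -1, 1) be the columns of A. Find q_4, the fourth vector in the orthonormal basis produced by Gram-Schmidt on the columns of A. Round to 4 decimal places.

q_4 = (-0.3545, 0.6590, -0.5089, -0.4171, -0.0834)

v_1 = (0, 1, -1, 3, -1); ‖v_1‖ = 3.4641, so q_1 = (0.0000, 0.2887, -0.2887, 0.8660, -0.2887).
q_1·v_2 = 0.0000·2 + 0.2887·3 + (-0.2887)·2 + 0.8660·0 + (-0.2887)·3 = -0.5774.
u_2 = v_2 + 0.5774·q_1 = (2.0000, 3.1667, 1.8333, 0.5000, 2.8333).
‖u_2‖ = 5.0662, so q_2 = (0.3948, 0.6251, 0.3619, 0.0987, 0.5593).
q_1·v_3 = 0.0000·0 + 0.2887·1 + (-0.2887)·(-1) + 0.8660·2 + (-0.2887)·4 = 1.1547; q_2·v_3 = 0.3948·0 + 0.6251·1 + 0.3619·(-1) + 0.0987·2 + 0.5593·4 = 2.6976.
u_3 = v_3 − 1.1547·q_1 − 2.6976·q_2 = (-1.0649, -1.0195, -1.6429, 0.7338, 2.8247).
‖u_3‖ = 3.6592, so q_3 = (-0.2910, -0.2786, -0.4490, 0.2005, 0.7719).
q_1·v_4 = 0.0000·1 + 0.2887·3 + (-0.2887)·1 + 0.8660·(-1) + (-0.2887)·1 = -0.5774; q_2·v_4 = 0.3948·1 + 0.6251·3 + 0.3619·1 + 0.0987·(-1) + 0.5593·1 = 3.0924; q_3·v_4 = (-0.2910)·1 + (-0.2786)·3 + (-0.4490)·1 + 0.2005·(-1) + 0.7719·1 = -1.0044.
u_4 = v_4 + 0.5774·q_1 − 3.0924·q_2 + 1.0044·q_3 = (-0.5131, 0.9539, -0.7367, -0.6038, -0.1208).
‖u_4‖ = 1.4474, so q_4 = (-0.3545, 0.6590, -0.5089, -0.4171, -0.0834).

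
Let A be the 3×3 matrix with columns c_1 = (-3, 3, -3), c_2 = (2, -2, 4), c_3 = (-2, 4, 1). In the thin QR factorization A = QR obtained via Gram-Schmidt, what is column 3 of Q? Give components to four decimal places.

q_1 = c_1/‖c_1‖ = (-3, 3, -3)/5.1962 = (-0.5774, 0.5774, -0.5774).
r_{12} = q_1·c_2 = -4.6188.
u_2 = c_2 + 4.6188·q_1 = (-0.6667, 0.6667, 1.3333).
‖u_2‖ = 1.6330, so q_2 = (-0.4082, 0.4082, 0.8165).
r_{13} = q_1·c_3 = 2.8868; r_{23} = q_2·c_3 = 3.2660.
u_3 = c_3 − 2.8868·q_1 − 3.2660·q_2 = (1.0000, 1.0000, 0.0000).
‖u_3‖ = 1.4142, so q_3 = (0.7071, 0.7071, 0.0000).

q_3 = (0.7071, 0.7071, 0.0000)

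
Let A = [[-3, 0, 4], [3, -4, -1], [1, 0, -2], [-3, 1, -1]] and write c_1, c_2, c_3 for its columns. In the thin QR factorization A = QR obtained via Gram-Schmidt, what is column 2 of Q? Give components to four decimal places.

q_2 = (-0.5368, -0.7992, 0.1789, -0.2028)

c_1 = (-3, 3, 1, -3); ‖c_1‖ = 5.2915, so q_1 = (-0.5669, 0.5669, 0.1890, -0.5669).
q_1·c_2 = (-0.5669)·0 + 0.5669·(-4) + 0.1890·0 + (-0.5669)·1 = -2.8347.
u_2 = c_2 + 2.8347·q_1 = (-1.6071, -2.3929, 0.5357, -0.6071).
‖u_2‖ = 2.9940, so q_2 = (-0.5368, -0.7992, 0.1789, -0.2028).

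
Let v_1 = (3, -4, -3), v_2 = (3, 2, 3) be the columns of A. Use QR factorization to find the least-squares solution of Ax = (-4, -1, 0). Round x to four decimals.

x = (-0.4211, -0.7895)

v_1 = (3, -4, -3); ‖v_1‖ = 5.8310, so e_1 = (0.5145, -0.6860, -0.5145).
e_1·v_2 = 0.5145·3 + (-0.6860)·2 + (-0.5145)·3 = -1.3720.
u_2 = v_2 + 1.3720·e_1 = (3.7059, 1.0588, 2.2941).
‖u_2‖ = 4.4853, so e_2 = (0.8262, 0.2361, 0.5115).
Qᵀb = (-1.3720, -3.5410).
Back-substitute: x_2 = -3.5410/4.4853 = -0.7895.
x_1 = (-1.3720 + 1.3720·(-0.7895))/5.8310 = -0.4211.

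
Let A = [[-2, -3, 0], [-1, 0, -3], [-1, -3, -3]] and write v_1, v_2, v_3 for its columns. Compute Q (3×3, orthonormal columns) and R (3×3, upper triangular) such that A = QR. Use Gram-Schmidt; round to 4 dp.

Q = [[-0.8165, 0.0000, 0.5774], [-0.4082, 0.7071, -0.5774], [-0.4082, -0.7071, -0.5774]], R = [[2.4495, 3.6742, 2.4495], [0.0000, 2.1213, 0.0000], [0.0000, 0.0000, 3.4641]]

v_1 = (-2, -1, -1); ‖v_1‖ = 2.4495, so q_1 = (-0.8165, -0.4082, -0.4082).
q_1·v_2 = (-0.8165)·(-3) + (-0.4082)·0 + (-0.4082)·(-3) = 3.6742.
u_2 = v_2 − 3.6742·q_1 = (0.0000, 1.5000, -1.5000).
‖u_2‖ = 2.1213, so q_2 = (0.0000, 0.7071, -0.7071).
q_1·v_3 = (-0.8165)·0 + (-0.4082)·(-3) + (-0.4082)·(-3) = 2.4495; q_2·v_3 = 0.0000·0 + 0.7071·(-3) + (-0.7071)·(-3) = 0.0000.
u_3 = v_3 − 2.4495·q_1 + 0.0000·q_2 = (2.0000, -2.0000, -2.0000).
‖u_3‖ = 3.4641, so q_3 = (0.5774, -0.5774, -0.5774).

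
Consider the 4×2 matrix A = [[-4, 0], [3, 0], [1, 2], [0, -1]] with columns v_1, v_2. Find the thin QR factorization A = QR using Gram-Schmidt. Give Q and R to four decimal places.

Q = [[-0.7845, 0.1398], [0.5883, -0.1048], [0.1961, 0.8736], [0.0000, -0.4543]], R = [[5.0990, 0.3922], [0.0000, 2.2014]]

v_1 = (-4, 3, 1, 0); ‖v_1‖ = 5.0990, so e_1 = (-0.7845, 0.5883, 0.1961, 0.0000).
e_1·v_2 = (-0.7845)·0 + 0.5883·0 + 0.1961·2 + 0.0000·(-1) = 0.3922.
u_2 = v_2 − 0.3922·e_1 = (0.3077, -0.2308, 1.9231, -1.0000).
‖u_2‖ = 2.2014, so e_2 = (0.1398, -0.1048, 0.8736, -0.4543).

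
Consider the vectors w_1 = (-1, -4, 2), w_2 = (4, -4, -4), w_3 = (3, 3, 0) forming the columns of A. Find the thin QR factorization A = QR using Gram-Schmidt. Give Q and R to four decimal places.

w_1 = (-1, -4, 2); ‖w_1‖ = 4.5826, so q_1 = (-0.2182, -0.8729, 0.4364).
q_1·w_2 = (-0.2182)·4 + (-0.8729)·(-4) + 0.4364·(-4) = 0.8729.
u_2 = w_2 − 0.8729·q_1 = (4.1905, -3.2381, -4.3810).
‖u_2‖ = 6.8730, so q_2 = (0.6097, -0.4711, -0.6374).
q_1·w_3 = (-0.2182)·3 + (-0.8729)·3 + 0.4364·0 = -3.2733; q_2·w_3 = 0.6097·3 + (-0.4711)·3 + (-0.6374)·0 = 0.4157.
u_3 = w_3 + 3.2733·q_1 − 0.4157·q_2 = (2.0323, 0.3387, 1.6935).
‖u_3‖ = 2.6670, so q_3 = (0.7620, 0.1270, 0.6350).

Q = [[-0.2182, 0.6097, 0.7620], [-0.8729, -0.4711, 0.1270], [0.4364, -0.6374, 0.6350]], R = [[4.5826, 0.8729, -3.2733], [0.0000, 6.8730, 0.4157], [0.0000, 0.0000, 2.6670]]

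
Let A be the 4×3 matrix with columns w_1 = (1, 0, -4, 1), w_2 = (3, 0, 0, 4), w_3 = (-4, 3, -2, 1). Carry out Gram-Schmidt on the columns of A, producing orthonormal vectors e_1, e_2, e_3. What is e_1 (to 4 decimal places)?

e_1 = (0.2357, 0.0000, -0.9428, 0.2357)

w_1 = (1, 0, -4, 1); ‖w_1‖ = 4.2426, so e_1 = (0.2357, 0.0000, -0.9428, 0.2357).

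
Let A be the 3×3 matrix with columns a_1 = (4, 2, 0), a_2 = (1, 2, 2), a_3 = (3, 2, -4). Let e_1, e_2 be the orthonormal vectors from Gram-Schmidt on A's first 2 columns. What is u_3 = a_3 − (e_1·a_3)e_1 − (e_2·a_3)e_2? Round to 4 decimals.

a_1 = (4, 2, 0); ‖a_1‖ = 4.4721, so e_1 = (0.8944, 0.4472, 0.0000).
e_1·a_2 = 0.8944·1 + 0.4472·2 + 0.0000·2 = 1.7889.
u_2 = a_2 − 1.7889·e_1 = (-0.6000, 1.2000, 2.0000).
‖u_2‖ = 2.4083, so e_2 = (-0.2491, 0.4983, 0.8305).
e_1·a_3 = 0.8944·3 + 0.4472·2 + 0.0000·(-4) = 3.5777; e_2·a_3 = (-0.2491)·3 + 0.4983·2 + 0.8305·(-4) = -3.0727.
u_3 = a_3 − 3.5777·e_1 + 3.0727·e_2 = (-0.9655, 1.9310, -1.4483).

u_3 = (-0.9655, 1.9310, -1.4483)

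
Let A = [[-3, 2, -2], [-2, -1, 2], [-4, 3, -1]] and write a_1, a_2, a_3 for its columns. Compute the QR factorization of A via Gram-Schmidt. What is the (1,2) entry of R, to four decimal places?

q_1 = a_1/‖a_1‖ = (-3, -2, -4)/5.3852 = (-0.5571, -0.3714, -0.7428).
r_{12} = q_1·a_2 = -2.9711.

r_{12} = -2.9711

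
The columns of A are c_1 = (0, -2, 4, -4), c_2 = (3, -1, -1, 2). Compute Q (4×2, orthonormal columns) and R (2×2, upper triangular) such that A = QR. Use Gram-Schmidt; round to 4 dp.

c_1 = (0, -2, 4, -4); ‖c_1‖ = 6.0000, so q_1 = (0.0000, -0.3333, 0.6667, -0.6667).
q_1·c_2 = 0.0000·3 + (-0.3333)·(-1) + 0.6667·(-1) + (-0.6667)·2 = -1.6667.
u_2 = c_2 + 1.6667·q_1 = (3.0000, -1.5556, 0.1111, 0.8889).
‖u_2‖ = 3.4960, so q_2 = (0.8581, -0.4449, 0.0318, 0.2543).

Q = [[0.0000, 0.8581], [-0.3333, -0.4449], [0.6667, 0.0318], [-0.6667, 0.2543]], R = [[6.0000, -1.6667], [0.0000, 3.4960]]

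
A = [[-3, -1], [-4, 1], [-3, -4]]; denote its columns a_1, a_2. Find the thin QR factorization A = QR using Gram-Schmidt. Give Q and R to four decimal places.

Q = [[-0.5145, -0.0077], [-0.6860, 0.6037], [-0.5145, -0.7972]], R = [[5.8310, 1.8865], [0.0000, 3.8002]]

a_1 = (-3, -4, -3); ‖a_1‖ = 5.8310, so e_1 = (-0.5145, -0.6860, -0.5145).
e_1·a_2 = (-0.5145)·(-1) + (-0.6860)·1 + (-0.5145)·(-4) = 1.8865.
u_2 = a_2 − 1.8865·e_1 = (-0.0294, 2.2941, -3.0294).
‖u_2‖ = 3.8002, so e_2 = (-0.0077, 0.6037, -0.7972).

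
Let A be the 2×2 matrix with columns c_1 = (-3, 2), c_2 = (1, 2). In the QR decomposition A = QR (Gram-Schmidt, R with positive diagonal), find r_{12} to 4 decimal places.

q_1 = c_1/‖c_1‖ = (-3, 2)/3.6056 = (-0.8321, 0.5547).
r_{12} = q_1·c_2 = 0.2774.

r_{12} = 0.2774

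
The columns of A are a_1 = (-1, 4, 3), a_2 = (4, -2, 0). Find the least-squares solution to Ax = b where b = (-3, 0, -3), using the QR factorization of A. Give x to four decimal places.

x = (-0.7021, -1.0213)

q_1 = a_1/‖a_1‖ = (-1, 4, 3)/5.0990 = (-0.1961, 0.7845, 0.5883).
r_{12} = q_1·a_2 = -2.3534.
u_2 = a_2 + 2.3534·q_1 = (3.5385, -0.1538, 1.3846).
‖u_2‖ = 3.8028, so q_2 = (0.9305, -0.0405, 0.3641).
Qᵀb = (-1.1767, -3.8837).
Back-substitute: x_2 = -3.8837/3.8028 = -1.0213.
x_1 = (-1.1767 + 2.3534·(-1.0213))/5.0990 = -0.7021.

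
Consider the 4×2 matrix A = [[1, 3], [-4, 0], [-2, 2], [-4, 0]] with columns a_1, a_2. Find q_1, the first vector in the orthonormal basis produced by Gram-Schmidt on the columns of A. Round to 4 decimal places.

q_1 = a_1/‖a_1‖ = (1, -4, -2, -4)/6.0828 = (0.1644, -0.6576, -0.3288, -0.6576).

q_1 = (0.1644, -0.6576, -0.3288, -0.6576)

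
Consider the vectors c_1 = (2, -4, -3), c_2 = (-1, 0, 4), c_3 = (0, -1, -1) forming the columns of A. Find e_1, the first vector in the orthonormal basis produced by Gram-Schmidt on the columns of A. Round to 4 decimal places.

e_1 = (0.3714, -0.7428, -0.5571)

c_1 = (2, -4, -3); ‖c_1‖ = 5.3852, so e_1 = (0.3714, -0.7428, -0.5571).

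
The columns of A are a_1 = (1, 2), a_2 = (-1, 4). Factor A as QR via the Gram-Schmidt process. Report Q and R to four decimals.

Q = [[0.4472, -0.8944], [0.8944, 0.4472]], R = [[2.2361, 3.1305], [0.0000, 2.6833]]

e_1 = a_1/‖a_1‖ = (1, 2)/2.2361 = (0.4472, 0.8944).
r_{12} = e_1·a_2 = 3.1305.
u_2 = a_2 − 3.1305·e_1 = (-2.4000, 1.2000).
‖u_2‖ = 2.6833, so e_2 = (-0.8944, 0.4472).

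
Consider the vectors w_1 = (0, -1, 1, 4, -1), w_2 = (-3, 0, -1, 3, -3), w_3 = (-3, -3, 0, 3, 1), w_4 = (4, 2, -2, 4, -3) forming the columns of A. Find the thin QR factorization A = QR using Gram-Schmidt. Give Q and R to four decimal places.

q_1 = w_1/‖w_1‖ = (0, -1, 1, 4, -1)/4.3589 = (0.0000, -0.2294, 0.2294, 0.9177, -0.2294).
r_{12} = q_1·w_2 = 3.2118.
u_2 = w_2 − 3.2118·q_1 = (-3.0000, 0.7368, -1.7368, 0.0526, -2.2632).
‖u_2‖ = 4.2053, so q_2 = (-0.7134, 0.1752, -0.4130, 0.0125, -0.5382).
r_{13} = q_1·w_3 = 3.2118; r_{23} = q_2·w_3 = 1.1139.
u_3 = w_3 − 3.2118·q_1 − 1.1139·q_2 = (-2.2054, -2.4583, -0.2768, 0.0387, 2.3363).
‖u_3‖ = 4.0551, so q_3 = (-0.5439, -0.6062, -0.0683, 0.0095, 0.5761).
r_{14} = q_1·w_4 = 3.4412; r_{24} = q_2·w_4 = -0.0125; r_{34} = q_3·w_4 = -4.9417.
u_4 = w_4 − 3.4412·q_1 + 0.0125·q_2 + 4.9417·q_3 = (1.3035, -0.2042, -3.1319, 0.8894, 0.6299).
‖u_4‖ = 3.5690, so q_4 = (0.3652, -0.0572, -0.8775, 0.2492, 0.1765).

Q = [[0.0000, -0.7134, -0.5439, 0.3652], [-0.2294, 0.1752, -0.6062, -0.0572], [0.2294, -0.4130, -0.0683, -0.8775], [0.9177, 0.0125, 0.0095, 0.2492], [-0.2294, -0.5382, 0.5761, 0.1765]], R = [[4.3589, 3.2118, 3.2118, 3.4412], [0.0000, 4.2053, 1.1139, -0.0125], [0.0000, 0.0000, 4.0551, -4.9417], [0.0000, 0.0000, 0.0000, 3.5690]]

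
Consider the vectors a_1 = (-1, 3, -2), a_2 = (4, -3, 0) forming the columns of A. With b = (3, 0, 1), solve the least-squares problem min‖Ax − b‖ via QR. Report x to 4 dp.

x = (0.1713, 0.5691)

a_1 = (-1, 3, -2); ‖a_1‖ = 3.7417, so q_1 = (-0.2673, 0.8018, -0.5345).
q_1·a_2 = (-0.2673)·4 + 0.8018·(-3) + (-0.5345)·0 = -3.4744.
u_2 = a_2 + 3.4744·q_1 = (3.0714, -0.2143, -1.8571).
‖u_2‖ = 3.5956, so q_2 = (0.8542, -0.0596, -0.5165).
Qᵀb = (-1.3363, 2.0461).
Back-substitute: x_2 = 2.0461/3.5956 = 0.5691.
x_1 = (-1.3363 + 3.4744·0.5691)/3.7417 = 0.1713.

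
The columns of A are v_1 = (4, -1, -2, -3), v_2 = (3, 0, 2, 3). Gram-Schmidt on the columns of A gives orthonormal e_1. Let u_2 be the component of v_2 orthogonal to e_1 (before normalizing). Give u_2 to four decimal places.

u_2 = (3.1333, -0.0333, 1.9333, 2.9000)

v_1 = (4, -1, -2, -3); ‖v_1‖ = 5.4772, so e_1 = (0.7303, -0.1826, -0.3651, -0.5477).
e_1·v_2 = 0.7303·3 + (-0.1826)·0 + (-0.3651)·2 + (-0.5477)·3 = -0.1826.
u_2 = v_2 + 0.1826·e_1 = (3.1333, -0.0333, 1.9333, 2.9000).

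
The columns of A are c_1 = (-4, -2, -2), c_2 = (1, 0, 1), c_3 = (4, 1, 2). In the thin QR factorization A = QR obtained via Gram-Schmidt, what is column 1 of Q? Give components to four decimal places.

e_1 = c_1/‖c_1‖ = (-4, -2, -2)/4.8990 = (-0.8165, -0.4082, -0.4082).

e_1 = (-0.8165, -0.4082, -0.4082)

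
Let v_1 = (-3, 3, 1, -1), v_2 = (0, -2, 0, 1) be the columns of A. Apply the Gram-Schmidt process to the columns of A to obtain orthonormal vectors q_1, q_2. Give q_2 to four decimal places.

v_1 = (-3, 3, 1, -1); ‖v_1‖ = 4.4721, so q_1 = (-0.6708, 0.6708, 0.2236, -0.2236).
q_1·v_2 = (-0.6708)·0 + 0.6708·(-2) + 0.2236·0 + (-0.2236)·1 = -1.5652.
u_2 = v_2 + 1.5652·q_1 = (-1.0500, -0.9500, 0.3500, 0.6500).
‖u_2‖ = 1.5969, so q_2 = (-0.6575, -0.5949, 0.2192, 0.4070).

q_2 = (-0.6575, -0.5949, 0.2192, 0.4070)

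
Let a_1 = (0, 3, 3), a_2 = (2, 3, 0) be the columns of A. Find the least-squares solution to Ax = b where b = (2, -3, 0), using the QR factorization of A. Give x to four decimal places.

x = (-0.4706, -0.0588)

a_1 = (0, 3, 3); ‖a_1‖ = 4.2426, so e_1 = (0.0000, 0.7071, 0.7071).
e_1·a_2 = 0.0000·2 + 0.7071·3 + 0.7071·0 = 2.1213.
u_2 = a_2 − 2.1213·e_1 = (2.0000, 1.5000, -1.5000).
‖u_2‖ = 2.9155, so e_2 = (0.6860, 0.5145, -0.5145).
Qᵀb = (-2.1213, -0.1715).
Back-substitute: x_2 = -0.1715/2.9155 = -0.0588.
x_1 = (-2.1213 − 2.1213·(-0.0588))/4.2426 = -0.4706.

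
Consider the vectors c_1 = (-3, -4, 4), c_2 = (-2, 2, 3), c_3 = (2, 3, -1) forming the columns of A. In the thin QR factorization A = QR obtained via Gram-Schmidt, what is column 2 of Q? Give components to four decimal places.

c_1 = (-3, -4, 4); ‖c_1‖ = 6.4031, so e_1 = (-0.4685, -0.6247, 0.6247).
e_1·c_2 = (-0.4685)·(-2) + (-0.6247)·2 + 0.6247·3 = 1.5617.
u_2 = c_2 − 1.5617·e_1 = (-1.2683, 2.9756, 2.0244).
‖u_2‖ = 3.8159, so e_2 = (-0.3324, 0.7798, 0.5305).

e_2 = (-0.3324, 0.7798, 0.5305)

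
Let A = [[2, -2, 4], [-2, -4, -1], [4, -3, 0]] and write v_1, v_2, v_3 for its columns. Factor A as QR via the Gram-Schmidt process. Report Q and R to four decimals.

v_1 = (2, -2, 4); ‖v_1‖ = 4.8990, so e_1 = (0.4082, -0.4082, 0.8165).
e_1·v_2 = 0.4082·(-2) + (-0.4082)·(-4) + 0.8165·(-3) = -1.6330.
u_2 = v_2 + 1.6330·e_1 = (-1.3333, -4.6667, -1.6667).
‖u_2‖ = 5.1316, so e_2 = (-0.2598, -0.9094, -0.3248).
e_1·v_3 = 0.4082·4 + (-0.4082)·(-1) + 0.8165·0 = 2.0412; e_2·v_3 = (-0.2598)·4 + (-0.9094)·(-1) + (-0.3248)·0 = -0.1299.
u_3 = v_3 − 2.0412·e_1 + 0.1299·e_2 = (3.1329, -0.2848, -1.7089).
‖u_3‖ = 3.5800, so e_3 = (0.8751, -0.0796, -0.4773).

Q = [[0.4082, -0.2598, 0.8751], [-0.4082, -0.9094, -0.0796], [0.8165, -0.3248, -0.4773]], R = [[4.8990, -1.6330, 2.0412], [0.0000, 5.1316, -0.1299], [0.0000, 0.0000, 3.5800]]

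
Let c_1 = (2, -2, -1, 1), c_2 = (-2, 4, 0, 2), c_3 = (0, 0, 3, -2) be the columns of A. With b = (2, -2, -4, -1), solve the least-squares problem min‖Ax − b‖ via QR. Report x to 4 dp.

x = (-0.6727, -1.0909, -1.3636)

c_1 = (2, -2, -1, 1); ‖c_1‖ = 3.1623, so e_1 = (0.6325, -0.6325, -0.3162, 0.3162).
e_1·c_2 = 0.6325·(-2) + (-0.6325)·4 + (-0.3162)·0 + 0.3162·2 = -3.1623.
u_2 = c_2 + 3.1623·e_1 = (0.0000, 2.0000, -1.0000, 3.0000).
‖u_2‖ = 3.7417, so e_2 = (0.0000, 0.5345, -0.2673, 0.8018).
e_1·c_3 = 0.6325·0 + (-0.6325)·0 + (-0.3162)·3 + 0.3162·(-2) = -1.5811; e_2·c_3 = 0.0000·0 + 0.5345·0 + (-0.2673)·3 + 0.8018·(-2) = -2.4054.
u_3 = c_3 + 1.5811·e_1 + 2.4054·e_2 = (1.0000, 0.2857, 1.8571, 0.4286).
‖u_3‖ = 2.1712, so e_3 = (0.4606, 0.1316, 0.8553, 0.1974).
Qᵀb = (3.4785, -0.8018, -2.9608).
Back-substitute: x_3 = -2.9608/2.1712 = -1.3636.
x_2 = (-0.8018 + 2.4054·(-1.3636))/3.7417 = -1.0909.
x_1 = (3.4785 + 3.1623·(-1.0909) + 1.5811·(-1.3636))/3.1623 = -0.6727.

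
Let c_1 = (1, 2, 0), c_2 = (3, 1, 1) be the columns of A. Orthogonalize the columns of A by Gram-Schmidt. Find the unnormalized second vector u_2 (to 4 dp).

u_2 = (2.0000, -1.0000, 1.0000)

c_1 = (1, 2, 0); ‖c_1‖ = 2.2361, so q_1 = (0.4472, 0.8944, 0.0000).
q_1·c_2 = 0.4472·3 + 0.8944·1 + 0.0000·1 = 2.2361.
u_2 = c_2 − 2.2361·q_1 = (2.0000, -1.0000, 1.0000).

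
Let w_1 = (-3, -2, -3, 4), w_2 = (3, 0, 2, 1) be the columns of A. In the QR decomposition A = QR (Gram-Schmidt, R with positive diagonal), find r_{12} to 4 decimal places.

w_1 = (-3, -2, -3, 4); ‖w_1‖ = 6.1644, so q_1 = (-0.4867, -0.3244, -0.4867, 0.6489).
r_{12} = q_1·w_2 = -1.7844.

r_{12} = -1.7844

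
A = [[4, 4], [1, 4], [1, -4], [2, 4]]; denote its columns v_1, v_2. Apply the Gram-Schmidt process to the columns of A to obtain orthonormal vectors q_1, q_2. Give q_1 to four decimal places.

q_1 = (0.8528, 0.2132, 0.2132, 0.4264)

q_1 = v_1/‖v_1‖ = (4, 1, 1, 2)/4.6904 = (0.8528, 0.2132, 0.2132, 0.4264).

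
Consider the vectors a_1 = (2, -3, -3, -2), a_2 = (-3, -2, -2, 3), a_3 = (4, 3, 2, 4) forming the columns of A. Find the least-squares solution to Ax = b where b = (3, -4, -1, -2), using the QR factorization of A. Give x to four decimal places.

x = (1.0059, -0.1627, 0.0769)

a_1 = (2, -3, -3, -2); ‖a_1‖ = 5.0990, so e_1 = (0.3922, -0.5883, -0.5883, -0.3922).
e_1·a_2 = 0.3922·(-3) + (-0.5883)·(-2) + (-0.5883)·(-2) + (-0.3922)·3 = 0.0000.
u_2 = a_2 + 0.0000·e_1 = (-3.0000, -2.0000, -2.0000, 3.0000).
‖u_2‖ = 5.0990, so e_2 = (-0.5883, -0.3922, -0.3922, 0.5883).
e_1·a_3 = 0.3922·4 + (-0.5883)·3 + (-0.5883)·2 + (-0.3922)·4 = -2.9417; e_2·a_3 = (-0.5883)·4 + (-0.3922)·3 + (-0.3922)·2 + 0.5883·4 = -1.9612.
u_3 = a_3 + 2.9417·e_1 + 1.9612·e_2 = (4.0000, 0.5000, -0.5000, 4.0000).
‖u_3‖ = 5.7009, so e_3 = (0.7016, 0.0877, -0.0877, 0.7016).
Qᵀb = (4.9029, -0.9806, 0.4385).
Back-substitute: x_3 = 0.4385/5.7009 = 0.0769.
x_2 = (-0.9806 + 1.9612·0.0769)/5.0990 = -0.1627.
x_1 = (4.9029 + 0.0000·(-0.1627) + 2.9417·0.0769)/5.0990 = 1.0059.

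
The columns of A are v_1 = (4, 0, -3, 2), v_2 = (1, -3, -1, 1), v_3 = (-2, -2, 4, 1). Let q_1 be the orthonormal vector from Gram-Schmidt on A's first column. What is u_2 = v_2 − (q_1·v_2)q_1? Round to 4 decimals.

u_2 = (-0.2414, -3.0000, -0.0690, 0.3793)

v_1 = (4, 0, -3, 2); ‖v_1‖ = 5.3852, so q_1 = (0.7428, 0.0000, -0.5571, 0.3714).
q_1·v_2 = 0.7428·1 + 0.0000·(-3) + (-0.5571)·(-1) + 0.3714·1 = 1.6713.
u_2 = v_2 − 1.6713·q_1 = (-0.2414, -3.0000, -0.0690, 0.3793).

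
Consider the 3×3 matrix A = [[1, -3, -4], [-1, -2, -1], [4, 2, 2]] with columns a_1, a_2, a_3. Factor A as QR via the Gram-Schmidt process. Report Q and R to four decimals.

a_1 = (1, -1, 4); ‖a_1‖ = 4.2426, so q_1 = (0.2357, -0.2357, 0.9428).
q_1·a_2 = 0.2357·(-3) + (-0.2357)·(-2) + 0.9428·2 = 1.6499.
u_2 = a_2 − 1.6499·q_1 = (-3.3889, -1.6111, 0.4444).
‖u_2‖ = 3.7786, so q_2 = (-0.8969, -0.4264, 0.1176).
q_1·a_3 = 0.2357·(-4) + (-0.2357)·(-1) + 0.9428·2 = 1.1785; q_2·a_3 = (-0.8969)·(-4) + (-0.4264)·(-1) + 0.1176·2 = 4.2491.
u_3 = a_3 − 1.1785·q_1 − 4.2491·q_2 = (-0.4669, 1.0895, 0.3891).
‖u_3‖ = 1.2476, so q_3 = (-0.3743, 0.8733, 0.3119).

Q = [[0.2357, -0.8969, -0.3743], [-0.2357, -0.4264, 0.8733], [0.9428, 0.1176, 0.3119]], R = [[4.2426, 1.6499, 1.1785], [0.0000, 3.7786, 4.2491], [0.0000, 0.0000, 1.2476]]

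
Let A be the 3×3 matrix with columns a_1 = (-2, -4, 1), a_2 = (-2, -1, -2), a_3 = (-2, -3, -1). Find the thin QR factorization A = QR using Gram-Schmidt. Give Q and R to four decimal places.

Q = [[-0.4364, -0.5293, 0.7276], [-0.8729, 0.0529, -0.4851], [0.2182, -0.8468, -0.4851]], R = [[4.5826, 1.3093, 3.2733], [0.0000, 2.6992, 1.7465], [0.0000, 0.0000, 0.4851]]

a_1 = (-2, -4, 1); ‖a_1‖ = 4.5826, so e_1 = (-0.4364, -0.8729, 0.2182).
e_1·a_2 = (-0.4364)·(-2) + (-0.8729)·(-1) + 0.2182·(-2) = 1.3093.
u_2 = a_2 − 1.3093·e_1 = (-1.4286, 0.1429, -2.2857).
‖u_2‖ = 2.6992, so e_2 = (-0.5293, 0.0529, -0.8468).
e_1·a_3 = (-0.4364)·(-2) + (-0.8729)·(-3) + 0.2182·(-1) = 3.2733; e_2·a_3 = (-0.5293)·(-2) + 0.0529·(-3) + (-0.8468)·(-1) = 1.7465.
u_3 = a_3 − 3.2733·e_1 − 1.7465·e_2 = (0.3529, -0.2353, -0.2353).
‖u_3‖ = 0.4851, so e_3 = (0.7276, -0.4851, -0.4851).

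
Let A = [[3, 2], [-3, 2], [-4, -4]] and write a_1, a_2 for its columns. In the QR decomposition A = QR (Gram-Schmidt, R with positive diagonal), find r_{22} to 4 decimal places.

a_1 = (3, -3, -4); ‖a_1‖ = 5.8310, so e_1 = (0.5145, -0.5145, -0.6860).
e_1·a_2 = 0.5145·2 + (-0.5145)·2 + (-0.6860)·(-4) = 2.7440.
u_2 = a_2 − 2.7440·e_1 = (0.5882, 3.4118, -2.1176).
r_{22} = ‖u_2‖ = 4.0584.

r_{22} = 4.0584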